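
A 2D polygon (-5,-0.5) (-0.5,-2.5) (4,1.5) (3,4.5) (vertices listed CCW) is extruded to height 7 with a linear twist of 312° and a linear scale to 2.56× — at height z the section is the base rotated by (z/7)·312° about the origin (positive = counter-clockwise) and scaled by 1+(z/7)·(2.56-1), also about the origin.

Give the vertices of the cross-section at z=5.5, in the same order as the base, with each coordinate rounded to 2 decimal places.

t = z/height = 5.5/7 = 0.785714
s = 1 + (scale-1)·z/height = 1 + (2.56-1)·5.5/7 = 2.225714
θ = twist·z/height = 312°·5.5/7 = 245.1429° = 4.278550 rad
cos θ = -0.420357, sin θ = -0.907359 (intermediates below are computed at full precision and shown rounded to 5 d.p.)
v1: (-5,-0.5) → rotate → (1.64811,4.74697) → ×s → (3.66821,10.56540) → (3.67,10.57)
v2: (-0.5,-2.5) → rotate → (-2.05822,1.50457) → ×s → (-4.58101,3.34875) → (-4.58,3.35)
v3: (4,1.5) → rotate → (-0.32039,-4.25997) → ×s → (-0.71310,-9.48148) → (-0.71,-9.48)
v4: (3,4.5) → rotate → (2.82204,-4.61368) → ×s → (6.28106,-10.26874) → (6.28,-10.27)

Cross-section at z=5.5: (3.67,10.57) (-4.58,3.35) (-0.71,-9.48) (6.28,-10.27)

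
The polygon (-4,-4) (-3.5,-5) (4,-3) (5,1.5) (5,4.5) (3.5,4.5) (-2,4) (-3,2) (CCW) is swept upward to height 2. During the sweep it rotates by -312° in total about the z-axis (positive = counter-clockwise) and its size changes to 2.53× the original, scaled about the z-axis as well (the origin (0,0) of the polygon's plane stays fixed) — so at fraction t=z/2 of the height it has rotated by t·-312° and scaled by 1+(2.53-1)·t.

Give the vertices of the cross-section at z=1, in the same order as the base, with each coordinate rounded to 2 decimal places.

t = z/height = 1/2 = 0.5
s = 1 + (scale-1)·z/height = 1 + (2.53-1)·1/2 = 1.765000
θ = twist·z/height = -312°·1/2 = -156.0000° = -2.722714 rad
cos θ = -0.913545, sin θ = -0.406737 (intermediates below are computed at full precision and shown rounded to 5 d.p.)
v1: (-4,-4) → rotate → (2.02724,5.28113) → ×s → (3.57807,9.32119) → (3.58,9.32)
v2: (-3.5,-5) → rotate → (1.16373,5.99131) → ×s → (2.05398,10.57465) → (2.05,10.57)
v3: (4,-3) → rotate → (-4.87439,1.11369) → ×s → (-8.60330,1.96566) → (-8.60,1.97)
v4: (5,1.5) → rotate → (-3.95762,-3.40400) → ×s → (-6.98520,-6.00806) → (-6.99,-6.01)
v5: (5,4.5) → rotate → (-2.73741,-6.14464) → ×s → (-4.83153,-10.84529) → (-4.83,-10.85)
v6: (3.5,4.5) → rotate → (-1.36709,-5.53453) → ×s → (-2.41292,-9.76845) → (-2.41,-9.77)
v7: (-2,4) → rotate → (3.45404,-2.84071) → ×s → (6.09638,-5.01385) → (6.10,-5.01)
v8: (-3,2) → rotate → (3.55411,-0.60688) → ×s → (6.27300,-1.07114) → (6.27,-1.07)

Cross-section at z=1: (3.58,9.32) (2.05,10.57) (-8.60,1.97) (-6.99,-6.01) (-4.83,-10.85) (-2.41,-9.77) (6.10,-5.01) (6.27,-1.07)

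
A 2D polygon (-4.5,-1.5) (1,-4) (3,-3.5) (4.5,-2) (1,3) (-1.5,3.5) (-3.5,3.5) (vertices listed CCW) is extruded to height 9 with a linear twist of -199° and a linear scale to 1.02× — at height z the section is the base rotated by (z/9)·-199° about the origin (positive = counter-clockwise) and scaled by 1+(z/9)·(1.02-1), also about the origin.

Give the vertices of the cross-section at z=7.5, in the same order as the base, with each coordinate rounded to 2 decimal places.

Cross-section at z=7.5: (4.06,2.60) (-1.98,3.69) (-3.83,2.70) (-4.93,0.85) (-0.24,-3.21) (2.35,-3.08) (4.32,-2.58)

t = z/height = 7.5/9 = 0.833333
s = 1 + (scale-1)·z/height = 1 + (1.02-1)·7.5/9 = 1.016667
θ = twist·z/height = -199°·7.5/9 = -165.8333° = -2.894338 rad
cos θ = -0.969588, sin θ = -0.244743 (intermediates below are computed at full precision and shown rounded to 5 d.p.)
v1: (-4.5,-1.5) → rotate → (3.99603,2.55573) → ×s → (4.06263,2.59832) → (4.06,2.60)
v2: (1,-4) → rotate → (-1.94856,3.63361) → ×s → (-1.98104,3.69417) → (-1.98,3.69)
v3: (3,-3.5) → rotate → (-3.76537,2.65933) → ×s → (-3.82812,2.70365) → (-3.83,2.70)
v4: (4.5,-2) → rotate → (-4.85263,0.83783) → ×s → (-4.93351,0.85179) → (-4.93,0.85)
v5: (1,3) → rotate → (-0.23536,-3.15351) → ×s → (-0.23928,-3.20607) → (-0.24,-3.21)
v6: (-1.5,3.5) → rotate → (2.31098,-3.02644) → ×s → (2.34950,-3.07688) → (2.35,-3.08)
v7: (-3.5,3.5) → rotate → (4.25016,-2.53696) → ×s → (4.32100,-2.57924) → (4.32,-2.58)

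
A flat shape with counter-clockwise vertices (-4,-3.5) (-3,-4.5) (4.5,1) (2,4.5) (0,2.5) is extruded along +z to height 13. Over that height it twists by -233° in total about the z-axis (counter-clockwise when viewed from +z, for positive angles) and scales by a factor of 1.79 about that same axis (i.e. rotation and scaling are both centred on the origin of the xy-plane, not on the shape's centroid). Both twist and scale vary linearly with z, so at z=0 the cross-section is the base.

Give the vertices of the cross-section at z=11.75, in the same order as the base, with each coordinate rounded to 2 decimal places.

Cross-section at z=11.75: (8.96,1.67) (8.35,4.02) (-7.51,2.45) (-6.88,-4.89) (-2.18,-3.69)

t = z/height = 11.75/13 = 0.903846
s = 1 + (scale-1)·z/height = 1 + (1.79-1)·11.75/13 = 1.714038
θ = twist·z/height = -233°·11.75/13 = -210.5962° = -3.675596 rad
cos θ = -0.860776, sin θ = 0.508984 (intermediates below are computed at full precision and shown rounded to 5 d.p.)
v1: (-4,-3.5) → rotate → (5.22455,0.97678) → ×s → (8.95508,1.67424) → (8.96,1.67)
v2: (-3,-4.5) → rotate → (4.87275,2.34654) → ×s → (8.35209,4.02206) → (8.35,4.02)
v3: (4.5,1) → rotate → (-4.38248,1.42965) → ×s → (-7.51173,2.45048) → (-7.51,2.45)
v4: (2,4.5) → rotate → (-4.01198,-2.85553) → ×s → (-6.87669,-4.89448) → (-6.88,-4.89)
v5: (0,2.5) → rotate → (-1.27246,-2.15194) → ×s → (-2.18104,-3.68851) → (-2.18,-3.69)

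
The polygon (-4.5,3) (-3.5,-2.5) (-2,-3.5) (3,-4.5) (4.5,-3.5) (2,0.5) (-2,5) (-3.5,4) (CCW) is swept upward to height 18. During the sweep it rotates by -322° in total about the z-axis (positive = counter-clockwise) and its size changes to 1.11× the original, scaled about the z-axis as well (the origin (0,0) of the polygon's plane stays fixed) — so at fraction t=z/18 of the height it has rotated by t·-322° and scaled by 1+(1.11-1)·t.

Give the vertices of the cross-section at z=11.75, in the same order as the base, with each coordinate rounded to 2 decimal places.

Cross-section at z=11.75: (2.55,-5.20) (4.59,0.43) (3.74,2.16) (-0.35,5.79) (-2.28,5.67) (-2.12,0.61) (-0.84,-5.71) (1.09,-5.59)

t = z/height = 11.75/18 = 0.652778
s = 1 + (scale-1)·z/height = 1 + (1.11-1)·11.75/18 = 1.071806
θ = twist·z/height = -322°·11.75/18 = -210.1944° = -3.668585 rad
cos θ = -0.864324, sin θ = 0.502936 (intermediates below are computed at full precision and shown rounded to 5 d.p.)
v1: (-4.5,3) → rotate → (2.38065,-4.85618) → ×s → (2.55159,-5.20488) → (2.55,-5.20)
v2: (-3.5,-2.5) → rotate → (4.28247,0.40053) → ×s → (4.58998,0.42929) → (4.59,0.43)
v3: (-2,-3.5) → rotate → (3.48892,2.01926) → ×s → (3.73945,2.16425) → (3.74,2.16)
v4: (3,-4.5) → rotate → (-0.32976,5.39826) → ×s → (-0.35344,5.78589) → (-0.35,5.79)
v5: (4.5,-3.5) → rotate → (-2.12918,5.28835) → ×s → (-2.28207,5.66808) → (-2.28,5.67)
v6: (2,0.5) → rotate → (-1.98012,0.57371) → ×s → (-2.12230,0.61491) → (-2.12,0.61)
v7: (-2,5) → rotate → (-0.78603,-5.32749) → ×s → (-0.84248,-5.71003) → (-0.84,-5.71)
v8: (-3.5,4) → rotate → (1.01339,-5.21757) → ×s → (1.08615,-5.59222) → (1.09,-5.59)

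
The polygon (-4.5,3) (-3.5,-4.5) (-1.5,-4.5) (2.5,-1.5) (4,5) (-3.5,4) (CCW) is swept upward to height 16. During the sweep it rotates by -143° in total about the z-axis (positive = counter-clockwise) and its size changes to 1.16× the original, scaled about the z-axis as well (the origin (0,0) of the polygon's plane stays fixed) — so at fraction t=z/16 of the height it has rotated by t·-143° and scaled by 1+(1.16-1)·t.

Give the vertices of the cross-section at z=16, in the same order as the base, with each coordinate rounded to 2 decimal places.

Cross-section at z=16: (6.26,0.36) (0.10,6.61) (-1.75,5.22) (-3.36,-0.36) (-0.22,-7.42) (6.03,-1.26)

t = z/height = 16/16 = 1
s = 1 + (scale-1)·z/height = 1 + (1.16-1)·16/16 = 1.160000
θ = twist·z/height = -143°·16/16 = -143.0000° = -2.495821 rad
cos θ = -0.798636, sin θ = -0.601815 (intermediates below are computed at full precision and shown rounded to 5 d.p.)
v1: (-4.5,3) → rotate → (5.39930,0.31226) → ×s → (6.26319,0.36222) → (6.26,0.36)
v2: (-3.5,-4.5) → rotate → (0.08706,5.70021) → ×s → (0.10099,6.61225) → (0.10,6.61)
v3: (-1.5,-4.5) → rotate → (-1.51021,4.49658) → ×s → (-1.75185,5.21604) → (-1.75,5.22)
v4: (2.5,-1.5) → rotate → (-2.89931,-0.30658) → ×s → (-3.36320,-0.35564) → (-3.36,-0.36)
v5: (4,5) → rotate → (-0.18547,-6.40044) → ×s → (-0.21514,-7.42451) → (-0.22,-7.42)
v6: (-3.5,4) → rotate → (5.20248,-1.08819) → ×s → (6.03488,-1.26230) → (6.03,-1.26)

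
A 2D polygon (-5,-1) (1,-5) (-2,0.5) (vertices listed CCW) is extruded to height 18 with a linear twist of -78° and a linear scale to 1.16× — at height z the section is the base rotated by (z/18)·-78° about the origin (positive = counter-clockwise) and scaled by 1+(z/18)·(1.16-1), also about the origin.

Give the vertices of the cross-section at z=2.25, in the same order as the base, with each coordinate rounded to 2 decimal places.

t = z/height = 2.25/18 = 0.125
s = 1 + (scale-1)·z/height = 1 + (1.16-1)·2.25/18 = 1.020000
θ = twist·z/height = -78°·2.25/18 = -9.7500° = -0.170170 rad
cos θ = 0.985556, sin θ = -0.169350 (intermediates below are computed at full precision and shown rounded to 5 d.p.)
v1: (-5,-1) → rotate → (-5.09713,-0.13881) → ×s → (-5.19907,-0.14158) → (-5.20,-0.14)
v2: (1,-5) → rotate → (0.13881,-5.09713) → ×s → (0.14158,-5.19907) → (0.14,-5.20)
v3: (-2,0.5) → rotate → (-1.88644,0.83148) → ×s → (-1.92417,0.84811) → (-1.92,0.85)

Cross-section at z=2.25: (-5.20,-0.14) (0.14,-5.20) (-1.92,0.85)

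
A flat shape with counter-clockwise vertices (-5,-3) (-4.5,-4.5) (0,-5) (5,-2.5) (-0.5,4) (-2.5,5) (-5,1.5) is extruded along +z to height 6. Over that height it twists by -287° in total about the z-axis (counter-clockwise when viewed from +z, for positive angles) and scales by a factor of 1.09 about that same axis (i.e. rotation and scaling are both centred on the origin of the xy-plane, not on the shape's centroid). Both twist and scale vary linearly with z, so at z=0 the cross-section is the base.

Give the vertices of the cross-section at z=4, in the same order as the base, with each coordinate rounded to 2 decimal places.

Cross-section at z=4: (5.82,2.08) (5.61,3.74) (1.04,5.20) (-4.68,3.64) (-0.31,-4.26) (1.56,-5.72) (4.88,-2.60)

t = z/height = 4/6 = 0.666667
s = 1 + (scale-1)·z/height = 1 + (1.09-1)·4/6 = 1.060000
θ = twist·z/height = -287°·4/6 = -191.3333° = -3.339397 rad
cos θ = -0.980500, sin θ = 0.196517 (intermediates below are computed at full precision and shown rounded to 5 d.p.)
v1: (-5,-3) → rotate → (5.49205,1.95892) → ×s → (5.82158,2.07645) → (5.82,2.08)
v2: (-4.5,-4.5) → rotate → (5.29658,3.52793) → ×s → (5.61437,3.73960) → (5.61,3.74)
v3: (0,-5) → rotate → (0.98258,4.90250) → ×s → (1.04154,5.19665) → (1.04,5.20)
v4: (5,-2.5) → rotate → (-4.41121,3.43383) → ×s → (-4.67588,3.63986) → (-4.68,3.64)
v5: (-0.5,4) → rotate → (-0.29582,-4.02026) → ×s → (-0.31357,-4.26148) → (-0.31,-4.26)
v6: (-2.5,5) → rotate → (1.46867,-5.39379) → ×s → (1.55679,-5.71742) → (1.56,-5.72)
v7: (-5,1.5) → rotate → (4.60773,-2.45333) → ×s → (4.88419,-2.60053) → (4.88,-2.60)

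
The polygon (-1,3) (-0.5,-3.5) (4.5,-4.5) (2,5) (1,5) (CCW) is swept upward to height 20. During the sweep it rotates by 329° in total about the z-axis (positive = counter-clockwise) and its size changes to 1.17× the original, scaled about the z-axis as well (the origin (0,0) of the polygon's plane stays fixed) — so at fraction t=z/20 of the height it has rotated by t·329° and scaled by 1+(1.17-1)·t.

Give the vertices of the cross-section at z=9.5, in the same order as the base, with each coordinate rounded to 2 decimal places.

t = z/height = 9.5/20 = 0.475
s = 1 + (scale-1)·z/height = 1 + (1.17-1)·9.5/20 = 1.080750
θ = twist·z/height = 329°·9.5/20 = 156.2750° = 2.727513 rad
cos θ = -0.915487, sin θ = 0.402347 (intermediates below are computed at full precision and shown rounded to 5 d.p.)
v1: (-1,3) → rotate → (-0.29155,-3.14881) → ×s → (-0.31510,-3.40307) → (-0.32,-3.40)
v2: (-0.5,-3.5) → rotate → (1.86596,3.00303) → ×s → (2.01664,3.24553) → (2.02,3.25)
v3: (4.5,-4.5) → rotate → (-2.30913,5.93025) → ×s → (-2.49559,6.40912) → (-2.50,6.41)
v4: (2,5) → rotate → (-3.84271,-3.77274) → ×s → (-4.15301,-4.07739) → (-4.15,-4.08)
v5: (1,5) → rotate → (-2.92722,-4.17509) → ×s → (-3.16360,-4.51223) → (-3.16,-4.51)

Cross-section at z=9.5: (-0.32,-3.40) (2.02,3.25) (-2.50,6.41) (-4.15,-4.08) (-3.16,-4.51)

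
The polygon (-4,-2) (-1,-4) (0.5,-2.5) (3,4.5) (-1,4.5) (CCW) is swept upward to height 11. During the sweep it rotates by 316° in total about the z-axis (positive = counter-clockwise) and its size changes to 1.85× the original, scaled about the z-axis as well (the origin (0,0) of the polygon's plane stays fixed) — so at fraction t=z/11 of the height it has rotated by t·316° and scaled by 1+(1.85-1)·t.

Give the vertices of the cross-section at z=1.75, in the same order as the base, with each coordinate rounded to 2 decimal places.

Cross-section at z=1.75: (-1.16,-4.94) (2.77,-3.78) (2.55,-1.38) (-1.75,5.88) (-4.65,2.39)

t = z/height = 1.75/11 = 0.159091
s = 1 + (scale-1)·z/height = 1 + (1.85-1)·1.75/11 = 1.135227
θ = twist·z/height = 316°·1.75/11 = 50.2727° = 0.877425 rad
cos θ = 0.639134, sin θ = 0.769095 (intermediates below are computed at full precision and shown rounded to 5 d.p.)
v1: (-4,-2) → rotate → (-1.01835,-4.35465) → ×s → (-1.15605,-4.94352) → (-1.16,-4.94)
v2: (-1,-4) → rotate → (2.43725,-3.32563) → ×s → (2.76683,-3.77535) → (2.77,-3.78)
v3: (0.5,-2.5) → rotate → (2.24231,-1.21329) → ×s → (2.54553,-1.37736) → (2.55,-1.38)
v4: (3,4.5) → rotate → (-1.54353,5.18339) → ×s → (-1.75225,5.88432) → (-1.75,5.88)
v5: (-1,4.5) → rotate → (-4.10006,2.10701) → ×s → (-4.65450,2.39193) → (-4.65,2.39)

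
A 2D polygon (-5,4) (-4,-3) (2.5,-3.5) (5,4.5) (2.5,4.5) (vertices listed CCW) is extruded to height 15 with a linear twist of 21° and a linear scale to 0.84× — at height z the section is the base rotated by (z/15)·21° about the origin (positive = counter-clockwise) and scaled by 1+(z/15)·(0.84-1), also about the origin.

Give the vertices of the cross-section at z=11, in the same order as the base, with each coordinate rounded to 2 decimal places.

Cross-section at z=11: (-5.19,2.23) (-2.70,-3.49) (2.95,-2.39) (3.20,5.00) (1.07,4.42)

t = z/height = 11/15 = 0.733333
s = 1 + (scale-1)·z/height = 1 + (0.84-1)·11/15 = 0.882667
θ = twist·z/height = 21°·11/15 = 15.4000° = 0.268781 rad
cos θ = 0.964095, sin θ = 0.265556 (intermediates below are computed at full precision and shown rounded to 5 d.p.)
v1: (-5,4) → rotate → (-5.88270,2.52860) → ×s → (-5.19246,2.23191) → (-5.19,2.23)
v2: (-4,-3) → rotate → (-3.05971,-3.95451) → ×s → (-2.70071,-3.49051) → (-2.70,-3.49)
v3: (2.5,-3.5) → rotate → (3.33968,-2.71044) → ×s → (2.94783,-2.39242) → (2.95,-2.39)
v4: (5,4.5) → rotate → (3.62547,5.66621) → ×s → (3.20009,5.00137) → (3.20,5.00)
v5: (2.5,4.5) → rotate → (1.21524,5.00232) → ×s → (1.07265,4.41538) → (1.07,4.42)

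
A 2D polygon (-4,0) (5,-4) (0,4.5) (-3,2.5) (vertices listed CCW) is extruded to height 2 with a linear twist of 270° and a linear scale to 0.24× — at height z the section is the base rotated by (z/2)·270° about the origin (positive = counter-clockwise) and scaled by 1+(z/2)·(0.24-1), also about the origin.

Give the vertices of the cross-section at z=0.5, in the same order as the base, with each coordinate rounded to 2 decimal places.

t = z/height = 0.5/2 = 0.25
s = 1 + (scale-1)·z/height = 1 + (0.24-1)·0.5/2 = 0.810000
θ = twist·z/height = 270°·0.5/2 = 67.5000° = 1.178097 rad
cos θ = 0.382683, sin θ = 0.923880 (intermediates below are computed at full precision and shown rounded to 5 d.p.)
v1: (-4,0) → rotate → (-1.53073,-3.69552) → ×s → (-1.23989,-2.99337) → (-1.24,-2.99)
v2: (5,-4) → rotate → (5.60894,3.08866) → ×s → (4.54324,2.50182) → (4.54,2.50)
v3: (0,4.5) → rotate → (-4.15746,1.72208) → ×s → (-3.36754,1.39488) → (-3.37,1.39)
v4: (-3,2.5) → rotate → (-3.45775,-1.81493) → ×s → (-2.80078,-1.47009) → (-2.80,-1.47)

Cross-section at z=0.5: (-1.24,-2.99) (4.54,2.50) (-3.37,1.39) (-2.80,-1.47)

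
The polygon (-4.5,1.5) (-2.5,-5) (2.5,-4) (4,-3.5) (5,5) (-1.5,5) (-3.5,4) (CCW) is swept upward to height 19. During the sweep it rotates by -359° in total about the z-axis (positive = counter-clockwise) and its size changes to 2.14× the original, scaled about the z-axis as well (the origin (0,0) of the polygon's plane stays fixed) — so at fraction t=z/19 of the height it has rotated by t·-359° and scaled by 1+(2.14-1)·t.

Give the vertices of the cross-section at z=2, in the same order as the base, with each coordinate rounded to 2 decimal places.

t = z/height = 2/19 = 0.105263
s = 1 + (scale-1)·z/height = 1 + (2.14-1)·2/19 = 1.120000
θ = twist·z/height = -359°·2/19 = -37.7895° = -0.659551 rad
cos θ = 0.790268, sin θ = -0.612762 (intermediates below are computed at full precision and shown rounded to 5 d.p.)
v1: (-4.5,1.5) → rotate → (-2.63706,3.94283) → ×s → (-2.95351,4.41597) → (-2.95,4.42)
v2: (-2.5,-5) → rotate → (-5.03948,-2.41943) → ×s → (-5.64422,-2.70977) → (-5.64,-2.71)
v3: (2.5,-4) → rotate → (-0.47538,-4.69298) → ×s → (-0.53242,-5.25613) → (-0.53,-5.26)
v4: (4,-3.5) → rotate → (1.01640,-5.21698) → ×s → (1.13837,-5.84302) → (1.14,-5.84)
v5: (5,5) → rotate → (7.01515,0.88753) → ×s → (7.85697,0.99403) → (7.86,0.99)
v6: (-1.5,5) → rotate → (1.87841,4.87048) → ×s → (2.10382,5.45494) → (2.10,5.45)
v7: (-3.5,4) → rotate → (-0.31489,5.30574) → ×s → (-0.35268,5.94243) → (-0.35,5.94)

Cross-section at z=2: (-2.95,4.42) (-5.64,-2.71) (-0.53,-5.26) (1.14,-5.84) (7.86,0.99) (2.10,5.45) (-0.35,5.94)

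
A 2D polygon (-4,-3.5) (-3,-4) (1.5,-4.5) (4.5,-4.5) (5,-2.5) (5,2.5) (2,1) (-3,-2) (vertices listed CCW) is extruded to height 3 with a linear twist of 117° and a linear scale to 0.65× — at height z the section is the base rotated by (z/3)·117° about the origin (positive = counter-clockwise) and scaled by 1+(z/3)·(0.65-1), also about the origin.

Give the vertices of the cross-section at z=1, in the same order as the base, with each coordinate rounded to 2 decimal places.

t = z/height = 1/3 = 0.333333
s = 1 + (scale-1)·z/height = 1 + (0.65-1)·1/3 = 0.883333
θ = twist·z/height = 117°·1/3 = 39.0000° = 0.680678 rad
cos θ = 0.777146, sin θ = 0.629320 (intermediates below are computed at full precision and shown rounded to 5 d.p.)
v1: (-4,-3.5) → rotate → (-0.90596,-5.23729) → ×s → (-0.80027,-4.62627) → (-0.80,-4.63)
v2: (-3,-4) → rotate → (0.18584,-4.99655) → ×s → (0.16416,-4.41361) → (0.16,-4.41)
v3: (1.5,-4.5) → rotate → (3.99766,-2.55318) → ×s → (3.53127,-2.25531) → (3.53,-2.26)
v4: (4.5,-4.5) → rotate → (6.32910,-0.66522) → ×s → (5.59070,-0.58761) → (5.59,-0.59)
v5: (5,-2.5) → rotate → (5.45903,1.20374) → ×s → (4.82214,1.06330) → (4.82,1.06)
v6: (5,2.5) → rotate → (2.31243,5.08947) → ×s → (2.04265,4.49570) → (2.04,4.50)
v7: (2,1) → rotate → (0.92497,2.03579) → ×s → (0.81706,1.79828) → (0.82,1.80)
v8: (-3,-2) → rotate → (-1.07280,-3.44225) → ×s → (-0.94764,-3.04066) → (-0.95,-3.04)

Cross-section at z=1: (-0.80,-4.63) (0.16,-4.41) (3.53,-2.26) (5.59,-0.59) (4.82,1.06) (2.04,4.50) (0.82,1.80) (-0.95,-3.04)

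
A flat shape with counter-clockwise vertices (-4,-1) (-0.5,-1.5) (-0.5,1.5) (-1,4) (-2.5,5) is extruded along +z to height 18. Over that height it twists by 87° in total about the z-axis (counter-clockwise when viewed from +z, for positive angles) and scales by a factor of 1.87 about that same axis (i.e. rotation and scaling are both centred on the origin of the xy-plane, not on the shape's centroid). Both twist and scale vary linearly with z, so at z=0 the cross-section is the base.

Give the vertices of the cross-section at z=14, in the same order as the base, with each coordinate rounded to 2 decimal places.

Cross-section at z=14: (-1.00,-6.84) (2.01,-1.73) (-2.64,0.18) (-6.84,1.00) (-9.35,-0.69)

t = z/height = 14/18 = 0.777778
s = 1 + (scale-1)·z/height = 1 + (1.87-1)·14/18 = 1.676667
θ = twist·z/height = 87°·14/18 = 67.6667° = 1.181006 rad
cos θ = 0.379994, sin θ = 0.924989 (intermediates below are computed at full precision and shown rounded to 5 d.p.)
v1: (-4,-1) → rotate → (-0.59499,-4.07995) → ×s → (-0.99760,-6.84072) → (-1.00,-6.84)
v2: (-0.5,-1.5) → rotate → (1.19749,-1.03249) → ×s → (2.00778,-1.73113) → (2.01,-1.73)
v3: (-0.5,1.5) → rotate → (-1.57748,0.10750) → ×s → (-2.64491,0.18024) → (-2.64,0.18)
v4: (-1,4) → rotate → (-4.07995,0.59499) → ×s → (-6.84072,0.99760) → (-6.84,1.00)
v5: (-2.5,5) → rotate → (-5.57493,-0.41250) → ×s → (-9.34730,-0.69163) → (-9.35,-0.69)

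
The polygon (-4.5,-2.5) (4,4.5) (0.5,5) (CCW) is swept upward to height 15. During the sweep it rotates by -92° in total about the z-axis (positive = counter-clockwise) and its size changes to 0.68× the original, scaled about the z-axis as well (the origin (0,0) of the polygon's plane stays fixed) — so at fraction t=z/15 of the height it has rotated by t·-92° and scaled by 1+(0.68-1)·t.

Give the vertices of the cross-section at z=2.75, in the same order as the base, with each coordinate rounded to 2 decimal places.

t = z/height = 2.75/15 = 0.183333
s = 1 + (scale-1)·z/height = 1 + (0.68-1)·2.75/15 = 0.941333
θ = twist·z/height = -92°·2.75/15 = -16.8667° = -0.294379 rad
cos θ = 0.956983, sin θ = -0.290145 (intermediates below are computed at full precision and shown rounded to 5 d.p.)
v1: (-4.5,-2.5) → rotate → (-5.03179,-1.08680) → ×s → (-4.73659,-1.02304) → (-4.74,-1.02)
v2: (4,4.5) → rotate → (5.13358,3.14584) → ×s → (4.83241,2.96128) → (4.83,2.96)
v3: (0.5,5) → rotate → (1.92922,4.63984) → ×s → (1.81604,4.36764) → (1.82,4.37)

Cross-section at z=2.75: (-4.74,-1.02) (4.83,2.96) (1.82,4.37)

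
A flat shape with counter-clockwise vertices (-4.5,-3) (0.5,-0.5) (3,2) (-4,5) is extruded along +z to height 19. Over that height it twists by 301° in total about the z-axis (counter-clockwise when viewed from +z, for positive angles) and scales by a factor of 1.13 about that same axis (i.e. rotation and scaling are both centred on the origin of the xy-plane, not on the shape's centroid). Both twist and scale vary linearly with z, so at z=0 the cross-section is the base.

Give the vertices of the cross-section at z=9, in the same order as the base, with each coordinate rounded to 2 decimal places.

t = z/height = 9/19 = 0.473684
s = 1 + (scale-1)·z/height = 1 + (1.13-1)·9/19 = 1.061579
θ = twist·z/height = 301°·9/19 = 142.5789° = 2.488472 rad
cos θ = -0.794191, sin θ = 0.607668 (intermediates below are computed at full precision and shown rounded to 5 d.p.)
v1: (-4.5,-3) → rotate → (5.39686,-0.35193) → ×s → (5.72920,-0.37360) → (5.73,-0.37)
v2: (0.5,-0.5) → rotate → (-0.09326,0.70093) → ×s → (-0.09900,0.74409) → (-0.10,0.74)
v3: (3,2) → rotate → (-3.59791,0.23462) → ×s → (-3.81947,0.24907) → (-3.82,0.25)
v4: (-4,5) → rotate → (0.13843,-6.40163) → ×s → (0.14695,-6.79583) → (0.15,-6.80)

Cross-section at z=9: (5.73,-0.37) (-0.10,0.74) (-3.82,0.25) (0.15,-6.80)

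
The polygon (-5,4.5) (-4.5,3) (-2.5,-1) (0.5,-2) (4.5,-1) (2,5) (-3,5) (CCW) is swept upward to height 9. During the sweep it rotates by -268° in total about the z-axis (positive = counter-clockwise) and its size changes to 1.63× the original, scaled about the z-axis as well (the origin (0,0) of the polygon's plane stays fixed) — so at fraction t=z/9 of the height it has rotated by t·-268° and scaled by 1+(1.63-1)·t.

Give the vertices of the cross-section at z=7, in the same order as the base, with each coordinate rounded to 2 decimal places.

Cross-section at z=7: (3.36,-9.44) (3.77,-7.12) (3.99,-0.46) (0.76,2.98) (-5.19,4.50) (-6.17,-5.13) (0.38,-8.68)

t = z/height = 7/9 = 0.777778
s = 1 + (scale-1)·z/height = 1 + (1.63-1)·7/9 = 1.490000
θ = twist·z/height = -268°·7/9 = -208.4444° = -3.638042 rad
cos θ = -0.879279, sin θ = 0.476306 (intermediates below are computed at full precision and shown rounded to 5 d.p.)
v1: (-5,4.5) → rotate → (2.25302,-6.33829) → ×s → (3.35700,-9.44405) → (3.36,-9.44)
v2: (-4.5,3) → rotate → (2.52784,-4.78122) → ×s → (3.76648,-7.12401) → (3.77,-7.12)
v3: (-2.5,-1) → rotate → (2.67450,-0.31149) → ×s → (3.98501,-0.46412) → (3.99,-0.46)
v4: (0.5,-2) → rotate → (0.51297,1.99671) → ×s → (0.76433,2.97510) → (0.76,2.98)
v5: (4.5,-1) → rotate → (-3.48045,3.02266) → ×s → (-5.18587,4.50376) → (-5.19,4.50)
v6: (2,5) → rotate → (-4.14009,-3.44378) → ×s → (-6.16874,-5.13124) → (-6.17,-5.13)
v7: (-3,5) → rotate → (0.25631,-5.82532) → ×s → (0.38190,-8.67972) → (0.38,-8.68)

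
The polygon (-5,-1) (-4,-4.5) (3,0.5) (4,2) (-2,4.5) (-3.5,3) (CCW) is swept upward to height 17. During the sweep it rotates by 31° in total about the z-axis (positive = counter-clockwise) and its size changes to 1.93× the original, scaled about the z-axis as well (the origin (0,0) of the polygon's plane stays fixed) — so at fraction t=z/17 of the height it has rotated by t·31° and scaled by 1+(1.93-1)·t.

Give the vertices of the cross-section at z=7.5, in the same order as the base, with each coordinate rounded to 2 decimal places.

Cross-section at z=7.5: (-6.52,-3.04) (-3.98,-7.50) (3.94,1.69) (4.81,4.07) (-4.24,5.50) (-5.80,2.94)

t = z/height = 7.5/17 = 0.441176
s = 1 + (scale-1)·z/height = 1 + (1.93-1)·7.5/17 = 1.410294
θ = twist·z/height = 31°·7.5/17 = 13.6765° = 0.238699 rad
cos θ = 0.971646, sin θ = 0.236439 (intermediates below are computed at full precision and shown rounded to 5 d.p.)
v1: (-5,-1) → rotate → (-4.62179,-2.15384) → ×s → (-6.51809,-3.03755) → (-6.52,-3.04)
v2: (-4,-4.5) → rotate → (-2.82261,-5.31816) → ×s → (-3.98071,-7.50018) → (-3.98,-7.50)
v3: (3,0.5) → rotate → (2.79672,1.19514) → ×s → (3.94420,1.68550) → (3.94,1.69)
v4: (4,2) → rotate → (3.41371,2.88905) → ×s → (4.81433,4.07441) → (4.81,4.07)
v5: (-2,4.5) → rotate → (-3.00727,3.89953) → ×s → (-4.24113,5.49948) → (-4.24,5.50)
v6: (-3.5,3) → rotate → (-4.11008,2.08740) → ×s → (-5.79642,2.94385) → (-5.80,2.94)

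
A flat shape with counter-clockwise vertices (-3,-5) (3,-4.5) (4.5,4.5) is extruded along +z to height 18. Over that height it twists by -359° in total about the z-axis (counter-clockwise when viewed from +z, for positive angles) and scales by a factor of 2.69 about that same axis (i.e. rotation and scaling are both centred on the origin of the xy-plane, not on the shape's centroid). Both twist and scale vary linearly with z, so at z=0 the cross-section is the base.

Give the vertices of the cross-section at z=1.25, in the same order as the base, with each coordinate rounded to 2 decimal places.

Cross-section at z=1.25: (-5.39,-3.65) (0.92,-5.97) (6.68,2.44)

t = z/height = 1.25/18 = 0.0694444
s = 1 + (scale-1)·z/height = 1 + (2.69-1)·1.25/18 = 1.117361
θ = twist·z/height = -359°·1.25/18 = -24.9306° = -0.435120 rad
cos θ = 0.906819, sin θ = -0.421519 (intermediates below are computed at full precision and shown rounded to 5 d.p.)
v1: (-3,-5) → rotate → (-4.82806,-3.26954) → ×s → (-5.39468,-3.65325) → (-5.39,-3.65)
v2: (3,-4.5) → rotate → (0.82362,-5.34525) → ×s → (0.92028,-5.97257) → (0.92,-5.97)
v3: (4.5,4.5) → rotate → (5.97752,2.18385) → ×s → (6.67905,2.44015) → (6.68,2.44)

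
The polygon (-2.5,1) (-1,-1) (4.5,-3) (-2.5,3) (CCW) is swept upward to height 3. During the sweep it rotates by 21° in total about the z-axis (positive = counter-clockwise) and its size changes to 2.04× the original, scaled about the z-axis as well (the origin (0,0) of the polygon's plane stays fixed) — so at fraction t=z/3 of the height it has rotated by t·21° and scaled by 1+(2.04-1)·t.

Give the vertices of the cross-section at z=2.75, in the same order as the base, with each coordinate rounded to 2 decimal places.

t = z/height = 2.75/3 = 0.916667
s = 1 + (scale-1)·z/height = 1 + (2.04-1)·2.75/3 = 1.953333
θ = twist·z/height = 21°·2.75/3 = 19.2500° = 0.335976 rad
cos θ = 0.944089, sin θ = 0.329691 (intermediates below are computed at full precision and shown rounded to 5 d.p.)
v1: (-2.5,1) → rotate → (-2.68991,0.11986) → ×s → (-5.25430,0.23413) → (-5.25,0.23)
v2: (-1,-1) → rotate → (-0.61440,-1.27378) → ×s → (-1.20012,-2.48812) → (-1.20,-2.49)
v3: (4.5,-3) → rotate → (5.23747,-1.34866) → ×s → (10.23053,-2.63438) → (10.23,-2.63)
v4: (-2.5,3) → rotate → (-3.34929,2.00804) → ×s → (-6.54229,3.92237) → (-6.54,3.92)

Cross-section at z=2.75: (-5.25,0.23) (-1.20,-2.49) (10.23,-2.63) (-6.54,3.92)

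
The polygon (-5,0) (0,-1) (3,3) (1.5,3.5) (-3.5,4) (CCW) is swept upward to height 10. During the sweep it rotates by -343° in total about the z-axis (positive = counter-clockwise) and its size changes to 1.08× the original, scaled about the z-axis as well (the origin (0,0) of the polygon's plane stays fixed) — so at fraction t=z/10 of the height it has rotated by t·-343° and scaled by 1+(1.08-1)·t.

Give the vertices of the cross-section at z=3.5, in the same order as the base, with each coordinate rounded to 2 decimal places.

t = z/height = 3.5/10 = 0.35
s = 1 + (scale-1)·z/height = 1 + (1.08-1)·3.5/10 = 1.028000
θ = twist·z/height = -343°·3.5/10 = -120.0500° = -2.095268 rad
cos θ = -0.500756, sin θ = -0.865589 (intermediates below are computed at full precision and shown rounded to 5 d.p.)
v1: (-5,0) → rotate → (2.50378,4.32794) → ×s → (2.57388,4.44913) → (2.57,4.45)
v2: (0,-1) → rotate → (-0.86559,0.50076) → ×s → (-0.88983,0.51478) → (-0.89,0.51)
v3: (3,3) → rotate → (1.09450,-4.09903) → ×s → (1.12515,-4.21381) → (1.13,-4.21)
v4: (1.5,3.5) → rotate → (2.27843,-3.05103) → ×s → (2.34222,-3.13646) → (2.34,-3.14)
v5: (-3.5,4) → rotate → (5.21500,1.02654) → ×s → (5.36102,1.05528) → (5.36,1.06)

Cross-section at z=3.5: (2.57,4.45) (-0.89,0.51) (1.13,-4.21) (2.34,-3.14) (5.36,1.06)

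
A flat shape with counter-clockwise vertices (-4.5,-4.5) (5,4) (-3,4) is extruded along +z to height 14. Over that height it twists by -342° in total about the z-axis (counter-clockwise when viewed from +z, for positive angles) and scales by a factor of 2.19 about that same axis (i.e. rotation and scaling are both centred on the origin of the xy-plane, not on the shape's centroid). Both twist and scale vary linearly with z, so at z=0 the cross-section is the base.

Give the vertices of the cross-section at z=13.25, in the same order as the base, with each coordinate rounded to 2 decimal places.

t = z/height = 13.25/14 = 0.946429
s = 1 + (scale-1)·z/height = 1 + (2.19-1)·13.25/14 = 2.126250
θ = twist·z/height = -342°·13.25/14 = -323.6786° = -5.649257 rad
cos θ = 0.805707, sin θ = 0.592315 (intermediates below are computed at full precision and shown rounded to 5 d.p.)
v1: (-4.5,-4.5) → rotate → (-0.96027,-6.29110) → ×s → (-2.04176,-13.37644) → (-2.04,-13.38)
v2: (5,4) → rotate → (1.65928,6.18440) → ×s → (3.52804,13.14958) → (3.53,13.15)
v3: (-3,4) → rotate → (-4.78638,1.44588) → ×s → (-10.17704,3.07431) → (-10.18,3.07)

Cross-section at z=13.25: (-2.04,-13.38) (3.53,13.15) (-10.18,3.07)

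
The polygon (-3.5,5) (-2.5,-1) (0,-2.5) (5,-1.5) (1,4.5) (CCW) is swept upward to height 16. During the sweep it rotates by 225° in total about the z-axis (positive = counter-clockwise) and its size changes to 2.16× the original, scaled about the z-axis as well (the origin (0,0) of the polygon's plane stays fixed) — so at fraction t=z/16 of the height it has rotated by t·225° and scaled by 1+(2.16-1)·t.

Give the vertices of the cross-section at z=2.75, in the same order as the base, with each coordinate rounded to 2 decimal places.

t = z/height = 2.75/16 = 0.171875
s = 1 + (scale-1)·z/height = 1 + (2.16-1)·2.75/16 = 1.199375
θ = twist·z/height = 225°·2.75/16 = 38.6719° = 0.674952 rad
cos θ = 0.780737, sin θ = 0.624859 (intermediates below are computed at full precision and shown rounded to 5 d.p.)
v1: (-3.5,5) → rotate → (-5.85688,1.71668) → ×s → (-7.02459,2.05894) → (-7.02,2.06)
v2: (-2.5,-1) → rotate → (-1.32698,-2.34289) → ×s → (-1.59155,-2.81000) → (-1.59,-2.81)
v3: (0,-2.5) → rotate → (1.56215,-1.95184) → ×s → (1.87360,-2.34099) → (1.87,-2.34)
v4: (5,-1.5) → rotate → (4.84098,1.95319) → ×s → (5.80614,2.34261) → (5.81,2.34)
v5: (1,4.5) → rotate → (-2.03113,4.13818) → ×s → (-2.43609,4.96323) → (-2.44,4.96)

Cross-section at z=2.75: (-7.02,2.06) (-1.59,-2.81) (1.87,-2.34) (5.81,2.34) (-2.44,4.96)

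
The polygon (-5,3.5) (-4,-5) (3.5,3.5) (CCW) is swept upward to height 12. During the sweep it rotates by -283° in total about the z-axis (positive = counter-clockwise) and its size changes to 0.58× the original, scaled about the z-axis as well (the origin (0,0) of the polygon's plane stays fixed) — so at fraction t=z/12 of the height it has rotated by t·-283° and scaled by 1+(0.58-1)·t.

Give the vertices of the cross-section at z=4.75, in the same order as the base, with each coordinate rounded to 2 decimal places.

Cross-section at z=4.75: (4.27,2.77) (-2.61,4.65) (1.61,-3.80)

t = z/height = 4.75/12 = 0.395833
s = 1 + (scale-1)·z/height = 1 + (0.58-1)·4.75/12 = 0.833750
θ = twist·z/height = -283°·4.75/12 = -112.0208° = -1.955132 rad
cos θ = -0.374944, sin θ = -0.927048 (intermediates below are computed at full precision and shown rounded to 5 d.p.)
v1: (-5,3.5) → rotate → (5.11939,3.32293) → ×s → (4.26829,2.77050) → (4.27,2.77)
v2: (-4,-5) → rotate → (-3.13546,5.58291) → ×s → (-2.61419,4.65475) → (-2.61,4.65)
v3: (3.5,3.5) → rotate → (1.93236,-4.55697) → ×s → (1.61111,-3.79937) → (1.61,-3.80)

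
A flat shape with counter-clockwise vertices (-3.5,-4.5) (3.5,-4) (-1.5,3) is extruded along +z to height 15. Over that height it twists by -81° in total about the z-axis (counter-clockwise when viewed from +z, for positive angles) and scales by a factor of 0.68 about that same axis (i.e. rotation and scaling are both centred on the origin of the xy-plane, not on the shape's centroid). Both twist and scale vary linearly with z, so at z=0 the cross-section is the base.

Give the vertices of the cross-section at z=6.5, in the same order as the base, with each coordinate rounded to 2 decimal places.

Cross-section at z=6.5: (-4.70,-1.44) (0.49,-4.55) (0.43,2.86)

t = z/height = 6.5/15 = 0.433333
s = 1 + (scale-1)·z/height = 1 + (0.68-1)·6.5/15 = 0.861333
θ = twist·z/height = -81°·6.5/15 = -35.1000° = -0.612611 rad
cos θ = 0.818150, sin θ = -0.575005 (intermediates below are computed at full precision and shown rounded to 5 d.p.)
v1: (-3.5,-4.5) → rotate → (-5.45105,-1.66916) → ×s → (-4.69517,-1.43770) → (-4.70,-1.44)
v2: (3.5,-4) → rotate → (0.56350,-5.28512) → ×s → (0.48536,-4.55225) → (0.49,-4.55)
v3: (-1.5,3) → rotate → (0.49779,3.31696) → ×s → (0.42876,2.85701) → (0.43,2.86)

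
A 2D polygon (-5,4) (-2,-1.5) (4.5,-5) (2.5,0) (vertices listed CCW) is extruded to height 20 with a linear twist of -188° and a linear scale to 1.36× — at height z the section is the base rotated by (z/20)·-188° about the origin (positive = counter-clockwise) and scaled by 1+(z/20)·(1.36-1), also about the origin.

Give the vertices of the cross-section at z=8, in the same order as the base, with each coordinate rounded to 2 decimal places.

t = z/height = 8/20 = 0.4
s = 1 + (scale-1)·z/height = 1 + (1.36-1)·8/20 = 1.144000
θ = twist·z/height = -188°·8/20 = -75.2000° = -1.312488 rad
cos θ = 0.255446, sin θ = -0.966823 (intermediates below are computed at full precision and shown rounded to 5 d.p.)
v1: (-5,4) → rotate → (2.59006,5.85590) → ×s → (2.96303,6.69915) → (2.96,6.70)
v2: (-2,-1.5) → rotate → (-1.96113,1.55048) → ×s → (-2.24353,1.77375) → (-2.24,1.77)
v3: (4.5,-5) → rotate → (-3.68461,-5.62793) → ×s → (-4.21520,-6.43836) → (-4.22,-6.44)
v4: (2.5,0) → rotate → (0.63861,-2.41706) → ×s → (0.73057,-2.76511) → (0.73,-2.77)

Cross-section at z=8: (2.96,6.70) (-2.24,1.77) (-4.22,-6.44) (0.73,-2.77)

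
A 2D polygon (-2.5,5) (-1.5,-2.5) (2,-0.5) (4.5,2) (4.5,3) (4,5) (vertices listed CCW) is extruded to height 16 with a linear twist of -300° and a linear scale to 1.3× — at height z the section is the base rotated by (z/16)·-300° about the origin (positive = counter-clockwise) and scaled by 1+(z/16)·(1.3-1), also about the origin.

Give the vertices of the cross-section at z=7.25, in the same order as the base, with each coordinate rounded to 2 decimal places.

t = z/height = 7.25/16 = 0.453125
s = 1 + (scale-1)·z/height = 1 + (1.3-1)·7.25/16 = 1.135938
θ = twist·z/height = -300°·7.25/16 = -135.9375° = -2.372557 rad
cos θ = -0.718582, sin θ = -0.695443 (intermediates below are computed at full precision and shown rounded to 5 d.p.)
v1: (-2.5,5) → rotate → (5.27367,-1.85430) → ×s → (5.99056,-2.10637) → (5.99,-2.11)
v2: (-1.5,-2.5) → rotate → (-0.66073,2.83962) → ×s → (-0.75055,3.22563) → (-0.75,3.23)
v3: (2,-0.5) → rotate → (-1.78488,-1.03159) → ×s → (-2.02752,-1.17183) → (-2.03,-1.17)
v4: (4.5,2) → rotate → (-1.84273,-4.56666) → ×s → (-2.09323,-5.18743) → (-2.09,-5.19)
v5: (4.5,3) → rotate → (-1.14729,-5.28524) → ×s → (-1.30325,-6.00370) → (-1.30,-6.00)
v6: (4,5) → rotate → (0.60289,-6.37468) → ×s → (0.68484,-7.24124) → (0.68,-7.24)

Cross-section at z=7.25: (5.99,-2.11) (-0.75,3.23) (-2.03,-1.17) (-2.09,-5.19) (-1.30,-6.00) (0.68,-7.24)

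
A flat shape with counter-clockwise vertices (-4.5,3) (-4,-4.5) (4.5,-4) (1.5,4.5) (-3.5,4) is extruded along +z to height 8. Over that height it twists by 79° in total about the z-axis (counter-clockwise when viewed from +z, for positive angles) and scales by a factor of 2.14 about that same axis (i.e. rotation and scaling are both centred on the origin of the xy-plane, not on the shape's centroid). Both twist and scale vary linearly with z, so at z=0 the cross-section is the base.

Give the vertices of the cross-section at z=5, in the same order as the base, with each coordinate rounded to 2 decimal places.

Cross-section at z=5: (-8.92,-2.50) (1.39,-10.22) (10.22,1.39) (-4.18,6.97) (-9.10,-0.09)

t = z/height = 5/8 = 0.625
s = 1 + (scale-1)·z/height = 1 + (2.14-1)·5/8 = 1.712500
θ = twist·z/height = 79°·5/8 = 49.3750° = 0.861756 rad
cos θ = 0.651105, sin θ = 0.758987 (intermediates below are computed at full precision and shown rounded to 5 d.p.)
v1: (-4.5,3) → rotate → (-5.20694,-1.46213) → ×s → (-8.91688,-2.50389) → (-8.92,-2.50)
v2: (-4,-4.5) → rotate → (0.81102,-5.96592) → ×s → (1.38887,-10.21664) → (1.39,-10.22)
v3: (4.5,-4) → rotate → (5.96592,0.81102) → ×s → (10.21664,1.38887) → (10.22,1.39)
v4: (1.5,4.5) → rotate → (-2.43878,4.06846) → ×s → (-4.17642,6.96723) → (-4.18,6.97)
v5: (-3.5,4) → rotate → (-5.31482,-0.05203) → ×s → (-9.10163,-0.08911) → (-9.10,-0.09)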